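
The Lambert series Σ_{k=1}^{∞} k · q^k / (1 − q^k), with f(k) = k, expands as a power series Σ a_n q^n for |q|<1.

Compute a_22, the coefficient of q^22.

d|22:{1,2,11,22}  Σf=1+2+11+22=36

a_22 = 36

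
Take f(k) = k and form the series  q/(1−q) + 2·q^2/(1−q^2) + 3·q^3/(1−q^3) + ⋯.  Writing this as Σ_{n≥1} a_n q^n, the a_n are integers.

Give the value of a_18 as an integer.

[q^18] f(1)=1,f(2)=2,f(3)=3,f(6)=6,f(9)=9,f(18)=18 ⇒ 39

a_18 = 39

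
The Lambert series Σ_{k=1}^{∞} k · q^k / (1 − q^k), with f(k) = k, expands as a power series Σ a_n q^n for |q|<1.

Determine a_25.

a_25 = 31

d|25:{1,5,25}  Σf=1+5+25=31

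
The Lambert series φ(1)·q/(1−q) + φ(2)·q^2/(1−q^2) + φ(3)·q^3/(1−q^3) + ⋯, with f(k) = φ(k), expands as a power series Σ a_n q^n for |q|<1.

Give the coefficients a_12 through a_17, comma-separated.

n=12: 1·12 2·6 3·4 4·3 6·2 12·1  φ→[1+1+2+2+2+4]=12
q^13  k|13↦φ(k): 13:12 1:1  a_13=13
n=14: 1·14 2·7 7·2 14·1  φ→[1+1+6+6]=14
[q^15] φ(1)=1,φ(3)=2,φ(5)=4,φ(15)=8 ⇒ 15
[q^16] φ(1)=1,φ(2)=1,φ(4)=2,φ(8)=4,φ(16)=8 ⇒ 16
n=17: 17·1 1·17  φ→[16+1]=17

12, 13, 14, 15, 16, 17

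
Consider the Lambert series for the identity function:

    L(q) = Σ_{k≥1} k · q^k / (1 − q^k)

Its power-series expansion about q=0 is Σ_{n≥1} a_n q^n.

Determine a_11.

[q^11] f(1)=1,f(11)=11 ⇒ 12

a_11 = 12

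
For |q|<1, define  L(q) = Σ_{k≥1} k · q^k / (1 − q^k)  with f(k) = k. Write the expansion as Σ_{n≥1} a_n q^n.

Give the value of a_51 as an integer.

a_51 = 72

d|51:{51,17,3,1}  Σf=51+17+3+1=72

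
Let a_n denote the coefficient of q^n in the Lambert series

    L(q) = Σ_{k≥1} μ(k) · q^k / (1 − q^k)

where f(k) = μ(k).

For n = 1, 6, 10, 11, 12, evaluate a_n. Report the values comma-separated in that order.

n=1: 1·1  μ→[1]=1
[q^6] μ(1)=1,μ(2)=-1,μ(3)=-1,μ(6)=1 ⇒ 0
[q^10] μ(1)=1,μ(2)=-1,μ(5)=-1,μ(10)=1 ⇒ 0
[q^11] μ(11)=-1,μ(1)=1 ⇒ 0
d|12:{1,2,3,4,6,12}  Σμ=1+(-1)+(-1)+0+1+0=0

1, 0, 0, 0, 0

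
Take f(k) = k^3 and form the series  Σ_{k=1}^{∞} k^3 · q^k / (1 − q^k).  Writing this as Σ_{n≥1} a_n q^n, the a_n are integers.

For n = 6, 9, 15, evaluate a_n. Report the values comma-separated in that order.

n=6: 6·1 3·2 2·3 1·6  f→[216+27+8+1]=252
[q^9] f(1)=1,f(3)=27,f(9)=729 ⇒ 757
n=15: 15·1 5·3 3·5 1·15  f→[3375+125+27+1]=3528

252, 757, 3528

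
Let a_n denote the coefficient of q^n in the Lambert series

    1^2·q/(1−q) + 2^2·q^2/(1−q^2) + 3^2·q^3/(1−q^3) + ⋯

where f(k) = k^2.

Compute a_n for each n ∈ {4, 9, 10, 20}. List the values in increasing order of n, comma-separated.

d|4:{1,2,4}  Σf=1+4+16=21
[q^9] f(9)=81,f(3)=9,f(1)=1 ⇒ 91
q^10  k|10↦f(k): 10:100 5:25 2:4 1:1  a_10=130
q^20  k|20↦f(k): 20:400 10:100 5:25 4:16 2:4 1:1  a_20=546

21, 91, 130, 546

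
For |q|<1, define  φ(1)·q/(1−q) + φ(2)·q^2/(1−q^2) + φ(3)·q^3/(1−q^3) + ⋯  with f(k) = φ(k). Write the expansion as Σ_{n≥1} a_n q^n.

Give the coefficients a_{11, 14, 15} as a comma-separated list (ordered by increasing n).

[q^11] φ(1)=1,φ(11)=10 ⇒ 11
[q^14] φ(14)=6,φ(7)=6,φ(2)=1,φ(1)=1 ⇒ 14
q^15  k|15↦φ(k): 15:8 5:4 3:2 1:1  a_15=15

11, 14, 15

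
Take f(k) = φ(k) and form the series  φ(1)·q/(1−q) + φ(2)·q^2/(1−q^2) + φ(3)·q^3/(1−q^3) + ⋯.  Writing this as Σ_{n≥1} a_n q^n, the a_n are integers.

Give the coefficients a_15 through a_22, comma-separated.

d|15:{15,5,3,1}  Σφ=8+4+2+1=15
n=16: 1·16 2·8 4·4 8·2 16·1  φ→[1+1+2+4+8]=16
d|17:{17,1}  Σφ=16+1=17
[q^18] φ(1)=1,φ(2)=1,φ(3)=2,φ(6)=2,φ(9)=6,φ(18)=6 ⇒ 18
[q^19] φ(1)=1,φ(19)=18 ⇒ 19
q^20  k|20↦φ(k): 1:1 2:1 4:2 5:4 10:4 20:8  a_20=20
n=21: 21·1 7·3 3·7 1·21  φ→[12+6+2+1]=21
[q^22] φ(1)=1,φ(2)=1,φ(11)=10,φ(22)=10 ⇒ 22

15, 16, 17, 18, 19, 20, 21, 22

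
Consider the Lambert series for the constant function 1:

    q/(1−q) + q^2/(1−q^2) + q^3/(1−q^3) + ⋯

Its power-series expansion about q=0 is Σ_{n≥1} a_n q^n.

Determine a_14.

d|14:{1,2,7,14}  Σf=1+1+1+1=4

a_14 = 4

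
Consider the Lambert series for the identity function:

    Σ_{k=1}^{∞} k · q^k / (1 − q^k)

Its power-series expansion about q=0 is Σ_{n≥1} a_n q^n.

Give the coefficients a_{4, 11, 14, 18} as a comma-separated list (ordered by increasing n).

7, 12, 24, 39

d|4:{1,2,4}  Σf=1+2+4=7
d|11:{11,1}  Σf=11+1=12
q^14  k|14↦f(k): 1:1 2:2 7:7 14:14  a_14=24
d|18:{1,2,3,6,9,18}  Σf=1+2+3+6+9+18=39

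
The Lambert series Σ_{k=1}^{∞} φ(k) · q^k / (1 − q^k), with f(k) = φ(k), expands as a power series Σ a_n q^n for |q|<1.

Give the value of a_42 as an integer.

[q^42] φ(42)=12,φ(21)=12,φ(14)=6,φ(7)=6,φ(6)=2,φ(3)=2,φ(2)=1,φ(1)=1 ⇒ 42

a_42 = 42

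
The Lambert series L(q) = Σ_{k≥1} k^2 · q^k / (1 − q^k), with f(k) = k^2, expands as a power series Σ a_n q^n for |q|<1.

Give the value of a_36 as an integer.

d|36:{36,18,12,9,6,4,3,2,1}  Σf=1296+324+144+81+36+16+9+4+1=1911

a_36 = 1911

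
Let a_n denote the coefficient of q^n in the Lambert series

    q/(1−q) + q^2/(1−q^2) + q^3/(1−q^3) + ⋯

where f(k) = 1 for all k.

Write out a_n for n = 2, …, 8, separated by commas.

2, 2, 3, 2, 4, 2, 4

n=2: 1·2 2·1  f→[1+1]=2
[q^3] f(3)=1,f(1)=1 ⇒ 2
q^4  k|4↦f(k): 4:1 2:1 1:1  a_4=3
n=5: 1·5 5·1  f→[1+1]=2
d|6:{1,2,3,6}  Σf=1+1+1+1=4
d|7:{7,1}  Σf=1+1=2
d|8:{8,4,2,1}  Σf=1+1+1+1=4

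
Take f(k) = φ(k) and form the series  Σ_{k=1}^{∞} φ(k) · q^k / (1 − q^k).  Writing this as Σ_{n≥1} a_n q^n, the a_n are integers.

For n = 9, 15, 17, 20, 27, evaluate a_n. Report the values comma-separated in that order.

d|9:{1,3,9}  Σφ=1+2+6=9
q^15  k|15↦φ(k): 15:8 5:4 3:2 1:1  a_15=15
[q^17] φ(17)=16,φ(1)=1 ⇒ 17
d|20:{1,2,4,5,10,20}  Σφ=1+1+2+4+4+8=20
q^27  k|27↦φ(k): 1:1 3:2 9:6 27:18  a_27=27

9, 15, 17, 20, 27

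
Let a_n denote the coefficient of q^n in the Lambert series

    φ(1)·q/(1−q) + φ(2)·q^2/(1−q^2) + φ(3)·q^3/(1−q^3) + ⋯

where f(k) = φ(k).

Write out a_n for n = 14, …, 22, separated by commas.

q^14  k|14↦φ(k): 14:6 7:6 2:1 1:1  a_14=14
q^15  k|15↦φ(k): 15:8 5:4 3:2 1:1  a_15=15
n=16: 16·1 8·2 4·4 2·8 1·16  φ→[8+4+2+1+1]=16
d|17:{1,17}  Σφ=1+16=17
n=18: 1·18 2·9 3·6 6·3 9·2 18·1  φ→[1+1+2+2+6+6]=18
[q^19] φ(19)=18,φ(1)=1 ⇒ 19
q^20  k|20↦φ(k): 1:1 2:1 4:2 5:4 10:4 20:8  a_20=20
[q^21] φ(1)=1,φ(3)=2,φ(7)=6,φ(21)=12 ⇒ 21
n=22: 22·1 11·2 2·11 1·22  φ→[10+10+1+1]=22

14, 15, 16, 17, 18, 19, 20, 21, 22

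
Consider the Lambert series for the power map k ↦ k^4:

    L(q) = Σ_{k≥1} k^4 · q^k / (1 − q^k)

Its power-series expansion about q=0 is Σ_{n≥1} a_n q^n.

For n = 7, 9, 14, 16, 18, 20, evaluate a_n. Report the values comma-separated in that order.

2402, 6643, 40834, 69905, 112931, 170898

n=7: 7·1 1·7  f→[2401+1]=2402
d|9:{1,3,9}  Σf=1+81+6561=6643
q^14  k|14↦f(k): 14:38416 7:2401 2:16 1:1  a_14=40834
d|16:{16,8,4,2,1}  Σf=65536+4096+256+16+1=69905
d|18:{18,9,6,3,2,1}  Σf=104976+6561+1296+81+16+1=112931
[q^20] f(1)=1,f(2)=16,f(4)=256,f(5)=625,f(10)=10000,f(20)=160000 ⇒ 170898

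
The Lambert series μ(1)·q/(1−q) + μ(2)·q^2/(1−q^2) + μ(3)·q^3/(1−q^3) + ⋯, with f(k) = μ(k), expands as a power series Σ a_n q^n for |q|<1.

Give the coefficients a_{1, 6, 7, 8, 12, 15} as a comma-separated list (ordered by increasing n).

1, 0, 0, 0, 0, 0

n=1: 1·1  μ→[1]=1
d|6:{1,2,3,6}  Σμ=1+(-1)+(-1)+1=0
d|7:{7,1}  Σμ=(-1)+1=0
d|8:{1,2,4,8}  Σμ=1+(-1)+0+0=0
n=12: 1·12 2·6 3·4 4·3 6·2 12·1  μ→[1+(-1)+(-1)+0+1+0]=0
d|15:{15,5,3,1}  Σμ=1+(-1)+(-1)+1=0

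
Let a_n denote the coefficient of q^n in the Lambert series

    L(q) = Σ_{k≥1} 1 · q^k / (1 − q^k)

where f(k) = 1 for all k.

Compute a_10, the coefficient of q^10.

a_10 = 4

[q^10] f(1)=1,f(2)=1,f(5)=1,f(10)=1 ⇒ 4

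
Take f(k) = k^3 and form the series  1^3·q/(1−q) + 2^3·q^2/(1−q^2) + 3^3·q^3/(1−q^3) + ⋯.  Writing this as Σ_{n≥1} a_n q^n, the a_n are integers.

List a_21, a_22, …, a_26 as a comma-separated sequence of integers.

9632, 11988, 12168, 16380, 15751, 19782

n=21: 1·21 3·7 7·3 21·1  f→[1+27+343+9261]=9632
q^22  k|22↦f(k): 1:1 2:8 11:1331 22:10648  a_22=11988
[q^23] f(1)=1,f(23)=12167 ⇒ 12168
q^24  k|24↦f(k): 1:1 2:8 3:27 4:64 6:216 8:512 12:1728 24:13824  a_24=16380
q^25  k|25↦f(k): 25:15625 5:125 1:1  a_25=15751
n=26: 1·26 2·13 13·2 26·1  f→[1+8+2197+17576]=19782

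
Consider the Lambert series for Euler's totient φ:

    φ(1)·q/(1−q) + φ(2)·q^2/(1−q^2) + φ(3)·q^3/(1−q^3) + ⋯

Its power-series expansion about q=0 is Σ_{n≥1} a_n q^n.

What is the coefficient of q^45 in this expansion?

q^45  k|45↦φ(k): 45:24 15:8 9:6 5:4 3:2 1:1  a_45=45

a_45 = 45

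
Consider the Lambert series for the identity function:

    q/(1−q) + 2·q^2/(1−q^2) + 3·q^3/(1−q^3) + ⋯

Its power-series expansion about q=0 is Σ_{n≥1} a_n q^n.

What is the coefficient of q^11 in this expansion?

[q^11] f(1)=1,f(11)=11 ⇒ 12

a_11 = 12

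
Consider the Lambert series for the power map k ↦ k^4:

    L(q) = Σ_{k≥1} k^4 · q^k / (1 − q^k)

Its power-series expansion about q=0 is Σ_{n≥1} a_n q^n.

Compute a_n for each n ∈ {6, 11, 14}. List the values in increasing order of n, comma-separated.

1394, 14642, 40834

[q^6] f(1)=1,f(2)=16,f(3)=81,f(6)=1296 ⇒ 1394
d|11:{11,1}  Σf=14641+1=14642
q^14  k|14↦f(k): 1:1 2:16 7:2401 14:38416  a_14=40834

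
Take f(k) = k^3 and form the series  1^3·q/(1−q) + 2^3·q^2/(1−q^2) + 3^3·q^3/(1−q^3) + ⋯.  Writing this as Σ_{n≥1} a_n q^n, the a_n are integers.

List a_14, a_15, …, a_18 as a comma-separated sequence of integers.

3096, 3528, 4681, 4914, 6813

d|14:{14,7,2,1}  Σf=2744+343+8+1=3096
q^15  k|15↦f(k): 1:1 3:27 5:125 15:3375  a_15=3528
d|16:{16,8,4,2,1}  Σf=4096+512+64+8+1=4681
q^17  k|17↦f(k): 17:4913 1:1  a_17=4914
[q^18] f(18)=5832,f(9)=729,f(6)=216,f(3)=27,f(2)=8,f(1)=1 ⇒ 6813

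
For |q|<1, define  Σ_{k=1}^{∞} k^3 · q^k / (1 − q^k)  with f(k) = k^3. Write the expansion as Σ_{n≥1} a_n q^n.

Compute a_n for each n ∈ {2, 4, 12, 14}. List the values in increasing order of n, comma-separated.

9, 73, 2044, 3096

n=2: 1·2 2·1  f→[1+8]=9
n=4: 4·1 2·2 1·4  f→[64+8+1]=73
[q^12] f(1)=1,f(2)=8,f(3)=27,f(4)=64,f(6)=216,f(12)=1728 ⇒ 2044
n=14: 1·14 2·7 7·2 14·1  f→[1+8+343+2744]=3096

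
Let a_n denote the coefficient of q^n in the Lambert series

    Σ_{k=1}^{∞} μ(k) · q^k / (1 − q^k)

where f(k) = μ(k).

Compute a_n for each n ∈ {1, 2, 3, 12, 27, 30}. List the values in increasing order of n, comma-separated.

1, 0, 0, 0, 0, 0

[q^1] μ(1)=1 ⇒ 1
n=2: 1·2 2·1  μ→[1+(-1)]=0
[q^3] μ(1)=1,μ(3)=-1 ⇒ 0
n=12: 1·12 2·6 3·4 4·3 6·2 12·1  μ→[1+(-1)+(-1)+0+1+0]=0
q^27  k|27↦μ(k): 27:0 9:0 3:-1 1:1  a_27=0
d|30:{30,15,10,6,5,3,2,1}  Σμ=(-1)+1+1+1+(-1)+(-1)+(-1)+1=0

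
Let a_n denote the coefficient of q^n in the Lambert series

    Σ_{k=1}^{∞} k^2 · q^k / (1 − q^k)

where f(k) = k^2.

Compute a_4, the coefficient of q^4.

a_4 = 21

[q^4] f(1)=1,f(2)=4,f(4)=16 ⇒ 21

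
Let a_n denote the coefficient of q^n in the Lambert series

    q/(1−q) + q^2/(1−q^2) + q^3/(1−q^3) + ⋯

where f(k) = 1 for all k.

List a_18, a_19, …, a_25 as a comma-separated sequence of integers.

q^18  k|18↦f(k): 18:1 9:1 6:1 3:1 2:1 1:1  a_18=6
d|19:{1,19}  Σf=1+1=2
[q^20] f(1)=1,f(2)=1,f(4)=1,f(5)=1,f(10)=1,f(20)=1 ⇒ 6
[q^21] f(1)=1,f(3)=1,f(7)=1,f(21)=1 ⇒ 4
q^22  k|22↦f(k): 1:1 2:1 11:1 22:1  a_22=4
n=23: 23·1 1·23  f→[1+1]=2
q^24  k|24↦f(k): 24:1 12:1 8:1 6:1 4:1 3:1 2:1 1:1  a_24=8
n=25: 25·1 5·5 1·25  f→[1+1+1]=3

6, 2, 6, 4, 4, 2, 8, 3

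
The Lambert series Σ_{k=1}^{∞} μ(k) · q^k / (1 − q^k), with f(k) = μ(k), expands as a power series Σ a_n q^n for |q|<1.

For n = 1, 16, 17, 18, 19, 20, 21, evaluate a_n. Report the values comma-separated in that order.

q^1  k|1↦μ(k): 1:1  a_1=1
[q^16] μ(16)=0,μ(8)=0,μ(4)=0,μ(2)=-1,μ(1)=1 ⇒ 0
d|17:{1,17}  Σμ=1+(-1)=0
d|18:{18,9,6,3,2,1}  Σμ=0+0+1+(-1)+(-1)+1=0
n=19: 1·19 19·1  μ→[1+(-1)]=0
d|20:{1,2,4,5,10,20}  Σμ=1+(-1)+0+(-1)+1+0=0
n=21: 1·21 3·7 7·3 21·1  μ→[1+(-1)+(-1)+1]=0

1, 0, 0, 0, 0, 0, 0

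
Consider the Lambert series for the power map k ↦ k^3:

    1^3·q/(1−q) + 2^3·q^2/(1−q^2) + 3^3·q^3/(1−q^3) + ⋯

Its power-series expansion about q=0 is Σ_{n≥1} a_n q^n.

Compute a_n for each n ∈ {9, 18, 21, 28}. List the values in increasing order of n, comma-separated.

q^9  k|9↦f(k): 9:729 3:27 1:1  a_9=757
q^18  k|18↦f(k): 18:5832 9:729 6:216 3:27 2:8 1:1  a_18=6813
d|21:{21,7,3,1}  Σf=9261+343+27+1=9632
n=28: 28·1 14·2 7·4 4·7 2·14 1·28  f→[21952+2744+343+64+8+1]=25112

757, 6813, 9632, 25112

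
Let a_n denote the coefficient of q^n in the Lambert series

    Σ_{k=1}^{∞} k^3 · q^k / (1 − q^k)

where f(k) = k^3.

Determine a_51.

n=51: 1·51 3·17 17·3 51·1  f→[1+27+4913+132651]=137592

a_51 = 137592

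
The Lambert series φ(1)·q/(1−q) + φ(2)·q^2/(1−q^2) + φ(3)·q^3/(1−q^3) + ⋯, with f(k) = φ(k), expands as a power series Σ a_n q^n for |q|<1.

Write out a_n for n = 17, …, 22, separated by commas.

q^17  k|17↦φ(k): 1:1 17:16  a_17=17
[q^18] φ(18)=6,φ(9)=6,φ(6)=2,φ(3)=2,φ(2)=1,φ(1)=1 ⇒ 18
q^19  k|19↦φ(k): 1:1 19:18  a_19=19
n=20: 20·1 10·2 5·4 4·5 2·10 1·20  φ→[8+4+4+2+1+1]=20
d|21:{1,3,7,21}  Σφ=1+2+6+12=21
n=22: 22·1 11·2 2·11 1·22  φ→[10+10+1+1]=22

17, 18, 19, 20, 21, 22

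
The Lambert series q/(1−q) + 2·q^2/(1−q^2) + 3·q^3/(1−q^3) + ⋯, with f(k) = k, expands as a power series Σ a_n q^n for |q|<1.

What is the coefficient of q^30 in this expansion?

a_30 = 72

[q^30] f(30)=30,f(15)=15,f(10)=10,f(6)=6,f(5)=5,f(3)=3,f(2)=2,f(1)=1 ⇒ 72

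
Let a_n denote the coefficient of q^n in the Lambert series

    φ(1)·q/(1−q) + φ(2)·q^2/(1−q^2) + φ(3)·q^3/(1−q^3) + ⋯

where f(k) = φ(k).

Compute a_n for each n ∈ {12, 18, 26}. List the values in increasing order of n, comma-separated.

d|12:{1,2,3,4,6,12}  Σφ=1+1+2+2+2+4=12
d|18:{1,2,3,6,9,18}  Σφ=1+1+2+2+6+6=18
q^26  k|26↦φ(k): 26:12 13:12 2:1 1:1  a_26=26

12, 18, 26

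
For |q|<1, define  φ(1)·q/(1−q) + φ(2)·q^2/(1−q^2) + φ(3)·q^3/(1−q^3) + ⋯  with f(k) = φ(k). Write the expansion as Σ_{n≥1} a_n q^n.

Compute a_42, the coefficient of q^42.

n=42: 42·1 21·2 14·3 7·6 6·7 3·14 2·21 1·42  φ→[12+12+6+6+2+2+1+1]=42

a_42 = 42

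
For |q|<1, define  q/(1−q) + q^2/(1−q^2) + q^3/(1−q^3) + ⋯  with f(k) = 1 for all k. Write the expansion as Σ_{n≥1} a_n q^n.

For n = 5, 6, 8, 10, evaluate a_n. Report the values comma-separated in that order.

2, 4, 4, 4

[q^5] f(5)=1,f(1)=1 ⇒ 2
[q^6] f(1)=1,f(2)=1,f(3)=1,f(6)=1 ⇒ 4
q^8  k|8↦f(k): 1:1 2:1 4:1 8:1  a_8=4
q^10  k|10↦f(k): 10:1 5:1 2:1 1:1  a_10=4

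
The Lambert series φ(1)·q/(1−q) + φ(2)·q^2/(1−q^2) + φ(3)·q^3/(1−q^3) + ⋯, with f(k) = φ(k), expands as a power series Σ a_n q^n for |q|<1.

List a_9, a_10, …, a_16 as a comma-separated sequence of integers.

q^9  k|9↦φ(k): 1:1 3:2 9:6  a_9=9
n=10: 1·10 2·5 5·2 10·1  φ→[1+1+4+4]=10
[q^11] φ(1)=1,φ(11)=10 ⇒ 11
n=12: 12·1 6·2 4·3 3·4 2·6 1·12  φ→[4+2+2+2+1+1]=12
q^13  k|13↦φ(k): 13:12 1:1  a_13=13
q^14  k|14↦φ(k): 14:6 7:6 2:1 1:1  a_14=14
d|15:{15,5,3,1}  Σφ=8+4+2+1=15
q^16  k|16↦φ(k): 16:8 8:4 4:2 2:1 1:1  a_16=16

9, 10, 11, 12, 13, 14, 15, 16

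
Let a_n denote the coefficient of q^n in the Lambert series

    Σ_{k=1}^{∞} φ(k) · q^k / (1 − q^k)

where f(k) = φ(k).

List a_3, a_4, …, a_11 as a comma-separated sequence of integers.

[q^3] φ(1)=1,φ(3)=2 ⇒ 3
q^4  k|4↦φ(k): 4:2 2:1 1:1  a_4=4
d|5:{1,5}  Σφ=1+4=5
[q^6] φ(1)=1,φ(2)=1,φ(3)=2,φ(6)=2 ⇒ 6
q^7  k|7↦φ(k): 7:6 1:1  a_7=7
d|8:{8,4,2,1}  Σφ=4+2+1+1=8
n=9: 9·1 3·3 1·9  φ→[6+2+1]=9
n=10: 1·10 2·5 5·2 10·1  φ→[1+1+4+4]=10
[q^11] φ(1)=1,φ(11)=10 ⇒ 11

3, 4, 5, 6, 7, 8, 9, 10, 11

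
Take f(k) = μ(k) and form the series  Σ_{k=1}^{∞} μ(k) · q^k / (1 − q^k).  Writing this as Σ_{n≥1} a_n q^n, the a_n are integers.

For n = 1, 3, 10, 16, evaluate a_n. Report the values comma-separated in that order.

1, 0, 0, 0

q^1  k|1↦μ(k): 1:1  a_1=1
[q^3] μ(3)=-1,μ(1)=1 ⇒ 0
[q^10] μ(1)=1,μ(2)=-1,μ(5)=-1,μ(10)=1 ⇒ 0
q^16  k|16↦μ(k): 16:0 8:0 4:0 2:-1 1:1  a_16=0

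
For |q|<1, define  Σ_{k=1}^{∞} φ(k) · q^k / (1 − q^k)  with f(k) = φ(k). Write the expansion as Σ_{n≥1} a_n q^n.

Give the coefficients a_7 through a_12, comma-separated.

n=7: 7·1 1·7  φ→[6+1]=7
q^8  k|8↦φ(k): 8:4 4:2 2:1 1:1  a_8=8
[q^9] φ(1)=1,φ(3)=2,φ(9)=6 ⇒ 9
[q^10] φ(1)=1,φ(2)=1,φ(5)=4,φ(10)=4 ⇒ 10
[q^11] φ(1)=1,φ(11)=10 ⇒ 11
q^12  k|12↦φ(k): 12:4 6:2 4:2 3:2 2:1 1:1  a_12=12

7, 8, 9, 10, 11, 12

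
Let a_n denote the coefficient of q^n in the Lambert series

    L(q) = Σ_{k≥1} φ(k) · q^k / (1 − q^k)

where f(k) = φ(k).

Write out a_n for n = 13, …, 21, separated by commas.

q^13  k|13↦φ(k): 13:12 1:1  a_13=13
q^14  k|14↦φ(k): 14:6 7:6 2:1 1:1  a_14=14
q^15  k|15↦φ(k): 15:8 5:4 3:2 1:1  a_15=15
d|16:{1,2,4,8,16}  Σφ=1+1+2+4+8=16
n=17: 1·17 17·1  φ→[1+16]=17
q^18  k|18↦φ(k): 18:6 9:6 6:2 3:2 2:1 1:1  a_18=18
d|19:{1,19}  Σφ=1+18=19
n=20: 1·20 2·10 4·5 5·4 10·2 20·1  φ→[1+1+2+4+4+8]=20
n=21: 1·21 3·7 7·3 21·1  φ→[1+2+6+12]=21

13, 14, 15, 16, 17, 18, 19, 20, 21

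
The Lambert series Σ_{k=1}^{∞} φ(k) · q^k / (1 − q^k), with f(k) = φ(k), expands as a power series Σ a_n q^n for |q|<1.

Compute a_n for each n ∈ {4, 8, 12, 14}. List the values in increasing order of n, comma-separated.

n=4: 4·1 2·2 1·4  φ→[2+1+1]=4
q^8  k|8↦φ(k): 8:4 4:2 2:1 1:1  a_8=8
d|12:{1,2,3,4,6,12}  Σφ=1+1+2+2+2+4=12
d|14:{14,7,2,1}  Σφ=6+6+1+1=14

4, 8, 12, 14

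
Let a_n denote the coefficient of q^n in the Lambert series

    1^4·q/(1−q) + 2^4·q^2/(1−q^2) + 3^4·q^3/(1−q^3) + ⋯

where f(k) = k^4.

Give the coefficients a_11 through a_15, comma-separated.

14642, 22386, 28562, 40834, 51332

d|11:{11,1}  Σf=14641+1=14642
q^12  k|12↦f(k): 12:20736 6:1296 4:256 3:81 2:16 1:1  a_12=22386
[q^13] f(13)=28561,f(1)=1 ⇒ 28562
q^14  k|14↦f(k): 1:1 2:16 7:2401 14:38416  a_14=40834
[q^15] f(15)=50625,f(5)=625,f(3)=81,f(1)=1 ⇒ 51332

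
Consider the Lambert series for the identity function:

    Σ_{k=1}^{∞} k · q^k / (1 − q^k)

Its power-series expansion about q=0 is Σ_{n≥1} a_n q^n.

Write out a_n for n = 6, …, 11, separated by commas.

12, 8, 15, 13, 18, 12

n=6: 1·6 2·3 3·2 6·1  f→[1+2+3+6]=12
q^7  k|7↦f(k): 7:7 1:1  a_7=8
q^8  k|8↦f(k): 8:8 4:4 2:2 1:1  a_8=15
d|9:{1,3,9}  Σf=1+3+9=13
n=10: 1·10 2·5 5·2 10·1  f→[1+2+5+10]=18
d|11:{1,11}  Σf=1+11=12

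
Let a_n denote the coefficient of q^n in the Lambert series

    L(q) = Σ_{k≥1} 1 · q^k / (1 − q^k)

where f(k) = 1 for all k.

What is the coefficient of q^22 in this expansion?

[q^22] f(22)=1,f(11)=1,f(2)=1,f(1)=1 ⇒ 4

a_22 = 4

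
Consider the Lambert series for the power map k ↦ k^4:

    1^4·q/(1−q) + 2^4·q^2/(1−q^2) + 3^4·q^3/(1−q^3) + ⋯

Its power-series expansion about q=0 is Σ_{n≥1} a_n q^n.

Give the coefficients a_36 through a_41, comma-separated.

1813539, 1874162, 2215474, 2342084, 2734994, 2825762

n=36: 36·1 18·2 12·3 9·4 6·6 4·9 3·12 2·18 1·36  f→[1679616+104976+20736+6561+1296+256+81+16+1]=1813539
q^37  k|37↦f(k): 1:1 37:1874161  a_37=1874162
d|38:{1,2,19,38}  Σf=1+16+130321+2085136=2215474
q^39  k|39↦f(k): 39:2313441 13:28561 3:81 1:1  a_39=2342084
[q^40] f(1)=1,f(2)=16,f(4)=256,f(5)=625,f(8)=4096,f(10)=10000,f(20)=160000,f(40)=2560000 ⇒ 2734994
q^41  k|41↦f(k): 41:2825761 1:1  a_41=2825762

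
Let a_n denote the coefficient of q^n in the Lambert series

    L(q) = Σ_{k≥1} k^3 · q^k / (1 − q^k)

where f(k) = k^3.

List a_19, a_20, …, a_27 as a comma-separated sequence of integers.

[q^19] f(19)=6859,f(1)=1 ⇒ 6860
d|20:{20,10,5,4,2,1}  Σf=8000+1000+125+64+8+1=9198
[q^21] f(1)=1,f(3)=27,f(7)=343,f(21)=9261 ⇒ 9632
n=22: 1·22 2·11 11·2 22·1  f→[1+8+1331+10648]=11988
n=23: 1·23 23·1  f→[1+12167]=12168
[q^24] f(1)=1,f(2)=8,f(3)=27,f(4)=64,f(6)=216,f(8)=512,f(12)=1728,f(24)=13824 ⇒ 16380
[q^25] f(1)=1,f(5)=125,f(25)=15625 ⇒ 15751
[q^26] f(1)=1,f(2)=8,f(13)=2197,f(26)=17576 ⇒ 19782
n=27: 27·1 9·3 3·9 1·27  f→[19683+729+27+1]=20440

6860, 9198, 9632, 11988, 12168, 16380, 15751, 19782, 20440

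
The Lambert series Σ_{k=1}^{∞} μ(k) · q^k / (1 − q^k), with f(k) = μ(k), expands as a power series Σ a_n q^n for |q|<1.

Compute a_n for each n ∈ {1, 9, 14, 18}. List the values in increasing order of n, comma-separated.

1, 0, 0, 0

d|1:{1}  Σμ=1=1
n=9: 1·9 3·3 9·1  μ→[1+(-1)+0]=0
[q^14] μ(1)=1,μ(2)=-1,μ(7)=-1,μ(14)=1 ⇒ 0
d|18:{18,9,6,3,2,1}  Σμ=0+0+1+(-1)+(-1)+1=0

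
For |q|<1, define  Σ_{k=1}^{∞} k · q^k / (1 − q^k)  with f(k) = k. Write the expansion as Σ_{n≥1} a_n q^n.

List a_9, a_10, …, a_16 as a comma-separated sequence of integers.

n=9: 9·1 3·3 1·9  f→[9+3+1]=13
q^10  k|10↦f(k): 1:1 2:2 5:5 10:10  a_10=18
q^11  k|11↦f(k): 1:1 11:11  a_11=12
[q^12] f(1)=1,f(2)=2,f(3)=3,f(4)=4,f(6)=6,f(12)=12 ⇒ 28
q^13  k|13↦f(k): 13:13 1:1  a_13=14
d|14:{1,2,7,14}  Σf=1+2+7+14=24
q^15  k|15↦f(k): 1:1 3:3 5:5 15:15  a_15=24
[q^16] f(1)=1,f(2)=2,f(4)=4,f(8)=8,f(16)=16 ⇒ 31

13, 18, 12, 28, 14, 24, 24, 31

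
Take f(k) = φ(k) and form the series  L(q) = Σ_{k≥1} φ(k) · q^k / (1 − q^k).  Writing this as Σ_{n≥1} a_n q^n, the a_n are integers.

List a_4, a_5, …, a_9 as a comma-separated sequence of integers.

[q^4] φ(4)=2,φ(2)=1,φ(1)=1 ⇒ 4
n=5: 1·5 5·1  φ→[1+4]=5
n=6: 1·6 2·3 3·2 6·1  φ→[1+1+2+2]=6
[q^7] φ(1)=1,φ(7)=6 ⇒ 7
d|8:{1,2,4,8}  Σφ=1+1+2+4=8
q^9  k|9↦φ(k): 9:6 3:2 1:1  a_9=9

4, 5, 6, 7, 8, 9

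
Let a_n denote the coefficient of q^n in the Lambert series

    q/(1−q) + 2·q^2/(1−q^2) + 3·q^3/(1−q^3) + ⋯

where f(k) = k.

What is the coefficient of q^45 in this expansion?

n=45: 45·1 15·3 9·5 5·9 3·15 1·45  f→[45+15+9+5+3+1]=78

a_45 = 78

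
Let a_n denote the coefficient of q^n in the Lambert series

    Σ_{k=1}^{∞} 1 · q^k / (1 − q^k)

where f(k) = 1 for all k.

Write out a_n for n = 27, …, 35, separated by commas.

q^27  k|27↦f(k): 27:1 9:1 3:1 1:1  a_27=4
[q^28] f(1)=1,f(2)=1,f(4)=1,f(7)=1,f(14)=1,f(28)=1 ⇒ 6
q^29  k|29↦f(k): 1:1 29:1  a_29=2
n=30: 30·1 15·2 10·3 6·5 5·6 3·10 2·15 1·30  f→[1+1+1+1+1+1+1+1]=8
n=31: 31·1 1·31  f→[1+1]=2
q^32  k|32↦f(k): 1:1 2:1 4:1 8:1 16:1 32:1  a_32=6
d|33:{1,3,11,33}  Σf=1+1+1+1=4
n=34: 34·1 17·2 2·17 1·34  f→[1+1+1+1]=4
d|35:{35,7,5,1}  Σf=1+1+1+1=4

4, 6, 2, 8, 2, 6, 4, 4, 4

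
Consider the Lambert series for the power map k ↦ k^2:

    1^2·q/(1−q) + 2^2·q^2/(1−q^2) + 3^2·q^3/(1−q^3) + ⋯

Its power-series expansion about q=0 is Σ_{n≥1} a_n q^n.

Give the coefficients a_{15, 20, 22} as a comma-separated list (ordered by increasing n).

n=15: 1·15 3·5 5·3 15·1  f→[1+9+25+225]=260
d|20:{1,2,4,5,10,20}  Σf=1+4+16+25+100+400=546
n=22: 22·1 11·2 2·11 1·22  f→[484+121+4+1]=610

260, 546, 610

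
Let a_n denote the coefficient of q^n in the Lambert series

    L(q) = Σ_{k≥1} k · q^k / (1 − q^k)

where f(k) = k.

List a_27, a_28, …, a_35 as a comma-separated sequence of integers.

40, 56, 30, 72, 32, 63, 48, 54, 48

q^27  k|27↦f(k): 1:1 3:3 9:9 27:27  a_27=40
[q^28] f(28)=28,f(14)=14,f(7)=7,f(4)=4,f(2)=2,f(1)=1 ⇒ 56
[q^29] f(1)=1,f(29)=29 ⇒ 30
d|30:{1,2,3,5,6,10,15,30}  Σf=1+2+3+5+6+10+15+30=72
q^31  k|31↦f(k): 1:1 31:31  a_31=32
[q^32] f(32)=32,f(16)=16,f(8)=8,f(4)=4,f(2)=2,f(1)=1 ⇒ 63
[q^33] f(1)=1,f(3)=3,f(11)=11,f(33)=33 ⇒ 48
[q^34] f(1)=1,f(2)=2,f(17)=17,f(34)=34 ⇒ 54
q^35  k|35↦f(k): 35:35 7:7 5:5 1:1  a_35=48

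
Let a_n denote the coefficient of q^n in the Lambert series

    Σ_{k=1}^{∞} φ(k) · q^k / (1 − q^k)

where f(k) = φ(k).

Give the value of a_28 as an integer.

n=28: 28·1 14·2 7·4 4·7 2·14 1·28  φ→[12+6+6+2+1+1]=28

a_28 = 28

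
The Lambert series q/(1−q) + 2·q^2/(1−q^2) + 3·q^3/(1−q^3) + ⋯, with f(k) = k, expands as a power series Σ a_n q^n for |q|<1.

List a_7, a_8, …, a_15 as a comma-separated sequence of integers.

8, 15, 13, 18, 12, 28, 14, 24, 24

n=7: 7·1 1·7  f→[7+1]=8
q^8  k|8↦f(k): 1:1 2:2 4:4 8:8  a_8=15
d|9:{1,3,9}  Σf=1+3+9=13
n=10: 10·1 5·2 2·5 1·10  f→[10+5+2+1]=18
d|11:{1,11}  Σf=1+11=12
[q^12] f(1)=1,f(2)=2,f(3)=3,f(4)=4,f(6)=6,f(12)=12 ⇒ 28
q^13  k|13↦f(k): 1:1 13:13  a_13=14
[q^14] f(14)=14,f(7)=7,f(2)=2,f(1)=1 ⇒ 24
d|15:{15,5,3,1}  Σf=15+5+3+1=24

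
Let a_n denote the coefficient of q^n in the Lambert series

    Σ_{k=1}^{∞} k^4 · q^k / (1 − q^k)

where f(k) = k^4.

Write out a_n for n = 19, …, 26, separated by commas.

[q^19] f(19)=130321,f(1)=1 ⇒ 130322
[q^20] f(20)=160000,f(10)=10000,f(5)=625,f(4)=256,f(2)=16,f(1)=1 ⇒ 170898
[q^21] f(1)=1,f(3)=81,f(7)=2401,f(21)=194481 ⇒ 196964
d|22:{22,11,2,1}  Σf=234256+14641+16+1=248914
d|23:{23,1}  Σf=279841+1=279842
[q^24] f(24)=331776,f(12)=20736,f(8)=4096,f(6)=1296,f(4)=256,f(3)=81,f(2)=16,f(1)=1 ⇒ 358258
[q^25] f(1)=1,f(5)=625,f(25)=390625 ⇒ 391251
q^26  k|26↦f(k): 26:456976 13:28561 2:16 1:1  a_26=485554

130322, 170898, 196964, 248914, 279842, 358258, 391251, 485554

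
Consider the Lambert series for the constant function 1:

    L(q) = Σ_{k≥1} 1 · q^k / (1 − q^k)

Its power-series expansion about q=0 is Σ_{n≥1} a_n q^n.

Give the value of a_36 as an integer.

d|36:{1,2,3,4,6,9,12,18,36}  Σf=1+1+1+1+1+1+1+1+1=9

a_36 = 9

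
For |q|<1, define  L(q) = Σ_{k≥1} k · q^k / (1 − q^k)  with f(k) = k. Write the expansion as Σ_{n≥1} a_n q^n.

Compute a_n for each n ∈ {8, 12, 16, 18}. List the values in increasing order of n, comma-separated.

15, 28, 31, 39

d|8:{8,4,2,1}  Σf=8+4+2+1=15
[q^12] f(12)=12,f(6)=6,f(4)=4,f(3)=3,f(2)=2,f(1)=1 ⇒ 28
d|16:{1,2,4,8,16}  Σf=1+2+4+8+16=31
[q^18] f(18)=18,f(9)=9,f(6)=6,f(3)=3,f(2)=2,f(1)=1 ⇒ 39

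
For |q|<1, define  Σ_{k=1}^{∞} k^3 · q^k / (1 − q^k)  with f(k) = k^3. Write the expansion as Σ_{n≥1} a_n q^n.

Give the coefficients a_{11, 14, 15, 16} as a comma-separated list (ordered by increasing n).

d|11:{1,11}  Σf=1+1331=1332
n=14: 14·1 7·2 2·7 1·14  f→[2744+343+8+1]=3096
q^15  k|15↦f(k): 15:3375 5:125 3:27 1:1  a_15=3528
d|16:{16,8,4,2,1}  Σf=4096+512+64+8+1=4681

1332, 3096, 3528, 4681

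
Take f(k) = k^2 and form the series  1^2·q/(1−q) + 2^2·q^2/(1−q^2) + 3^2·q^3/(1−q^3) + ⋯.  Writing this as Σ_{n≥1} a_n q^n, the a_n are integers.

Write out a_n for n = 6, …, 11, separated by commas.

d|6:{1,2,3,6}  Σf=1+4+9+36=50
[q^7] f(1)=1,f(7)=49 ⇒ 50
n=8: 1·8 2·4 4·2 8·1  f→[1+4+16+64]=85
d|9:{9,3,1}  Σf=81+9+1=91
q^10  k|10↦f(k): 10:100 5:25 2:4 1:1  a_10=130
q^11  k|11↦f(k): 1:1 11:121  a_11=122

50, 50, 85, 91, 130, 122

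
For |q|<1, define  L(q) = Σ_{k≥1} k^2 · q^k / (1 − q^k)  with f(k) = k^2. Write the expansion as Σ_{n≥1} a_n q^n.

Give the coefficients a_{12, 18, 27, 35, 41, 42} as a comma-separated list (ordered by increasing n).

210, 455, 820, 1300, 1682, 2500

n=12: 1·12 2·6 3·4 4·3 6·2 12·1  f→[1+4+9+16+36+144]=210
n=18: 18·1 9·2 6·3 3·6 2·9 1·18  f→[324+81+36+9+4+1]=455
n=27: 27·1 9·3 3·9 1·27  f→[729+81+9+1]=820
d|35:{35,7,5,1}  Σf=1225+49+25+1=1300
n=41: 41·1 1·41  f→[1681+1]=1682
q^42  k|42↦f(k): 42:1764 21:441 14:196 7:49 6:36 3:9 2:4 1:1  a_42=2500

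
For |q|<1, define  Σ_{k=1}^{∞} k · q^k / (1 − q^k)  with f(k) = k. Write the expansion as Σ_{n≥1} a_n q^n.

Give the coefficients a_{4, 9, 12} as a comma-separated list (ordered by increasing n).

7, 13, 28

d|4:{1,2,4}  Σf=1+2+4=7
n=9: 1·9 3·3 9·1  f→[1+3+9]=13
[q^12] f(12)=12,f(6)=6,f(4)=4,f(3)=3,f(2)=2,f(1)=1 ⇒ 28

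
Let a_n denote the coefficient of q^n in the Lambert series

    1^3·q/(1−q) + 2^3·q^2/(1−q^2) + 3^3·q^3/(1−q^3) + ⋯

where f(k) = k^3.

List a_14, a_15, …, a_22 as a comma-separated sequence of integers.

3096, 3528, 4681, 4914, 6813, 6860, 9198, 9632, 11988

q^14  k|14↦f(k): 1:1 2:8 7:343 14:2744  a_14=3096
d|15:{1,3,5,15}  Σf=1+27+125+3375=3528
d|16:{16,8,4,2,1}  Σf=4096+512+64+8+1=4681
[q^17] f(17)=4913,f(1)=1 ⇒ 4914
d|18:{1,2,3,6,9,18}  Σf=1+8+27+216+729+5832=6813
d|19:{19,1}  Σf=6859+1=6860
d|20:{1,2,4,5,10,20}  Σf=1+8+64+125+1000+8000=9198
n=21: 21·1 7·3 3·7 1·21  f→[9261+343+27+1]=9632
n=22: 1·22 2·11 11·2 22·1  f→[1+8+1331+10648]=11988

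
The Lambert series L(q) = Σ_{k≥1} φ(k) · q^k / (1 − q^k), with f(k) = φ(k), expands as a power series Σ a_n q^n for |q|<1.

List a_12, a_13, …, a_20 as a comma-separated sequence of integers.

d|12:{1,2,3,4,6,12}  Σφ=1+1+2+2+2+4=12
[q^13] φ(13)=12,φ(1)=1 ⇒ 13
q^14  k|14↦φ(k): 1:1 2:1 7:6 14:6  a_14=14
[q^15] φ(15)=8,φ(5)=4,φ(3)=2,φ(1)=1 ⇒ 15
q^16  k|16↦φ(k): 1:1 2:1 4:2 8:4 16:8  a_16=16
n=17: 1·17 17·1  φ→[1+16]=17
n=18: 18·1 9·2 6·3 3·6 2·9 1·18  φ→[6+6+2+2+1+1]=18
[q^19] φ(19)=18,φ(1)=1 ⇒ 19
[q^20] φ(1)=1,φ(2)=1,φ(4)=2,φ(5)=4,φ(10)=4,φ(20)=8 ⇒ 20

12, 13, 14, 15, 16, 17, 18, 19, 20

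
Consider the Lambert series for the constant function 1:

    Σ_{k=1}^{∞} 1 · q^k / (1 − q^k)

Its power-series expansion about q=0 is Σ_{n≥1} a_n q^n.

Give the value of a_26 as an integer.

q^26  k|26↦f(k): 1:1 2:1 13:1 26:1  a_26=4

a_26 = 4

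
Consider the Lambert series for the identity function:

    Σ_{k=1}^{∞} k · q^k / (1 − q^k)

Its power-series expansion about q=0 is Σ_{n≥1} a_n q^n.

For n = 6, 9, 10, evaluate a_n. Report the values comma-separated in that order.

12, 13, 18

n=6: 1·6 2·3 3·2 6·1  f→[1+2+3+6]=12
d|9:{1,3,9}  Σf=1+3+9=13
q^10  k|10↦f(k): 1:1 2:2 5:5 10:10  a_10=18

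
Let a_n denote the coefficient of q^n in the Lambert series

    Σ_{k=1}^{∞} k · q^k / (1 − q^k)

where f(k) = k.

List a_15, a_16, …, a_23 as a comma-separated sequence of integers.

[q^15] f(15)=15,f(5)=5,f(3)=3,f(1)=1 ⇒ 24
d|16:{1,2,4,8,16}  Σf=1+2+4+8+16=31
d|17:{1,17}  Σf=1+17=18
[q^18] f(1)=1,f(2)=2,f(3)=3,f(6)=6,f(9)=9,f(18)=18 ⇒ 39
n=19: 1·19 19·1  f→[1+19]=20
d|20:{20,10,5,4,2,1}  Σf=20+10+5+4+2+1=42
d|21:{21,7,3,1}  Σf=21+7+3+1=32
[q^22] f(22)=22,f(11)=11,f(2)=2,f(1)=1 ⇒ 36
q^23  k|23↦f(k): 23:23 1:1  a_23=24

24, 31, 18, 39, 20, 42, 32, 36, 24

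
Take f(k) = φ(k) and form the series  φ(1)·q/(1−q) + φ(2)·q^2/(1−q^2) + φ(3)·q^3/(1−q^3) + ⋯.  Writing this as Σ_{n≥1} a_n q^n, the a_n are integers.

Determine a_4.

n=4: 4·1 2·2 1·4  φ→[2+1+1]=4

a_4 = 4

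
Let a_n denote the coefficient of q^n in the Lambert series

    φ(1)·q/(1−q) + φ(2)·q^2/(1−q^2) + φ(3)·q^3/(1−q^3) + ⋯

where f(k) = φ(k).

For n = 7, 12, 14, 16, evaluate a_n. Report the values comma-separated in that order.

q^7  k|7↦φ(k): 1:1 7:6  a_7=7
q^12  k|12↦φ(k): 12:4 6:2 4:2 3:2 2:1 1:1  a_12=12
q^14  k|14↦φ(k): 1:1 2:1 7:6 14:6  a_14=14
n=16: 16·1 8·2 4·4 2·8 1·16  φ→[8+4+2+1+1]=16

7, 12, 14, 16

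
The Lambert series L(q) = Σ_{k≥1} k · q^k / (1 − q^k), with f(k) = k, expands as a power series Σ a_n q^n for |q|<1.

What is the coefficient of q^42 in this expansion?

a_42 = 96

q^42  k|42↦f(k): 42:42 21:21 14:14 7:7 6:6 3:3 2:2 1:1  a_42=96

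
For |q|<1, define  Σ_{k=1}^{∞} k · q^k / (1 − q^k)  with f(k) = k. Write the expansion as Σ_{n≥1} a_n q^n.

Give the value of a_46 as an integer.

a_46 = 72

[q^46] f(46)=46,f(23)=23,f(2)=2,f(1)=1 ⇒ 72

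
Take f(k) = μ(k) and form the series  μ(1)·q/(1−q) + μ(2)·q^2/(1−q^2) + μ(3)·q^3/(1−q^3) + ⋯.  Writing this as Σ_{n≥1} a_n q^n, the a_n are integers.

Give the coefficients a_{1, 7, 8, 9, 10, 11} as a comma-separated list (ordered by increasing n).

1, 0, 0, 0, 0, 0

[q^1] μ(1)=1 ⇒ 1
q^7  k|7↦μ(k): 1:1 7:-1  a_7=0
d|8:{8,4,2,1}  Σμ=0+0+(-1)+1=0
n=9: 1·9 3·3 9·1  μ→[1+(-1)+0]=0
[q^10] μ(10)=1,μ(5)=-1,μ(2)=-1,μ(1)=1 ⇒ 0
[q^11] μ(11)=-1,μ(1)=1 ⇒ 0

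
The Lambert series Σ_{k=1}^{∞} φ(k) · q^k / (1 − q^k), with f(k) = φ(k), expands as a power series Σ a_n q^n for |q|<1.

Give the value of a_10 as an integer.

q^10  k|10↦φ(k): 1:1 2:1 5:4 10:4  a_10=10

a_10 = 10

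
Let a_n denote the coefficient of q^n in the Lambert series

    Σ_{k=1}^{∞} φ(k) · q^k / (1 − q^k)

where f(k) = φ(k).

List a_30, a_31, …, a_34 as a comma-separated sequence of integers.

[q^30] φ(30)=8,φ(15)=8,φ(10)=4,φ(6)=2,φ(5)=4,φ(3)=2,φ(2)=1,φ(1)=1 ⇒ 30
n=31: 31·1 1·31  φ→[30+1]=31
d|32:{1,2,4,8,16,32}  Σφ=1+1+2+4+8+16=32
q^33  k|33↦φ(k): 33:20 11:10 3:2 1:1  a_33=33
[q^34] φ(1)=1,φ(2)=1,φ(17)=16,φ(34)=16 ⇒ 34

30, 31, 32, 33, 34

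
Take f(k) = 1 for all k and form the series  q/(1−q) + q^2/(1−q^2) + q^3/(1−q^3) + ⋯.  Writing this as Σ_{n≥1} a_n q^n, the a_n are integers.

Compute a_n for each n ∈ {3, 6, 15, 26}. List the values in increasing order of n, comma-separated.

2, 4, 4, 4

n=3: 3·1 1·3  f→[1+1]=2
n=6: 6·1 3·2 2·3 1·6  f→[1+1+1+1]=4
[q^15] f(15)=1,f(5)=1,f(3)=1,f(1)=1 ⇒ 4
d|26:{1,2,13,26}  Σf=1+1+1+1=4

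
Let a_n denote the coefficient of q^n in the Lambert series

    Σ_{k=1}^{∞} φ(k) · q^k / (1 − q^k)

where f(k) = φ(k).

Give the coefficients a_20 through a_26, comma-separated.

n=20: 20·1 10·2 5·4 4·5 2·10 1·20  φ→[8+4+4+2+1+1]=20
q^21  k|21↦φ(k): 21:12 7:6 3:2 1:1  a_21=21
d|22:{1,2,11,22}  Σφ=1+1+10+10=22
d|23:{1,23}  Σφ=1+22=23
n=24: 1·24 2·12 3·8 4·6 6·4 8·3 12·2 24·1  φ→[1+1+2+2+2+4+4+8]=24
[q^25] φ(1)=1,φ(5)=4,φ(25)=20 ⇒ 25
d|26:{26,13,2,1}  Σφ=12+12+1+1=26

20, 21, 22, 23, 24, 25, 26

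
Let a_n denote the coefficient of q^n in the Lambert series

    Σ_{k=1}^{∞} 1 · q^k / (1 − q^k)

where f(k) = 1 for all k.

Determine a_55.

a_55 = 4

d|55:{55,11,5,1}  Σf=1+1+1+1=4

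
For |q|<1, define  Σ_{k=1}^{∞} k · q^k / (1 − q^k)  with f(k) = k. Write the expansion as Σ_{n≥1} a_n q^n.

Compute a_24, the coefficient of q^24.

a_24 = 60

d|24:{24,12,8,6,4,3,2,1}  Σf=24+12+8+6+4+3+2+1=60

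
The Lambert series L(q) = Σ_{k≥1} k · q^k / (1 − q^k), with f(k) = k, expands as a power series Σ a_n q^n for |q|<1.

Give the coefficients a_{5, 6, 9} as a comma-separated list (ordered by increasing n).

q^5  k|5↦f(k): 5:5 1:1  a_5=6
[q^6] f(1)=1,f(2)=2,f(3)=3,f(6)=6 ⇒ 12
n=9: 1·9 3·3 9·1  f→[1+3+9]=13

6, 12, 13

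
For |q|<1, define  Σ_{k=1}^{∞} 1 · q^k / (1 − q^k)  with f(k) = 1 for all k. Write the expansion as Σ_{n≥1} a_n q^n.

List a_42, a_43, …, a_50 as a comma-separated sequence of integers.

8, 2, 6, 6, 4, 2, 10, 3, 6

d|42:{1,2,3,6,7,14,21,42}  Σf=1+1+1+1+1+1+1+1=8
n=43: 1·43 43·1  f→[1+1]=2
q^44  k|44↦f(k): 1:1 2:1 4:1 11:1 22:1 44:1  a_44=6
d|45:{45,15,9,5,3,1}  Σf=1+1+1+1+1+1=6
n=46: 1·46 2·23 23·2 46·1  f→[1+1+1+1]=4
d|47:{47,1}  Σf=1+1=2
n=48: 48·1 24·2 16·3 12·4 8·6 6·8 4·12 3·16 2·24 1·48  f→[1+1+1+1+1+1+1+1+1+1]=10
[q^49] f(1)=1,f(7)=1,f(49)=1 ⇒ 3
d|50:{1,2,5,10,25,50}  Σf=1+1+1+1+1+1=6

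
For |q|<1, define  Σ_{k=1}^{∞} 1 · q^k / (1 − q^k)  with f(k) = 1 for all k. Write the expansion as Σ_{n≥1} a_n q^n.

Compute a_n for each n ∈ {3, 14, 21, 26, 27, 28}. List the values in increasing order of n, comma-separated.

d|3:{3,1}  Σf=1+1=2
n=14: 14·1 7·2 2·7 1·14  f→[1+1+1+1]=4
[q^21] f(1)=1,f(3)=1,f(7)=1,f(21)=1 ⇒ 4
n=26: 26·1 13·2 2·13 1·26  f→[1+1+1+1]=4
n=27: 27·1 9·3 3·9 1·27  f→[1+1+1+1]=4
d|28:{28,14,7,4,2,1}  Σf=1+1+1+1+1+1=6

2, 4, 4, 4, 4, 6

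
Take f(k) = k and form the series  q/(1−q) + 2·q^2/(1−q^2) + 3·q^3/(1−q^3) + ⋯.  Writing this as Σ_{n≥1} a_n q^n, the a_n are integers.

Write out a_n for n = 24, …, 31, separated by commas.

60, 31, 42, 40, 56, 30, 72, 32

q^24  k|24↦f(k): 1:1 2:2 3:3 4:4 6:6 8:8 12:12 24:24  a_24=60
[q^25] f(25)=25,f(5)=5,f(1)=1 ⇒ 31
d|26:{26,13,2,1}  Σf=26+13+2+1=42
q^27  k|27↦f(k): 1:1 3:3 9:9 27:27  a_27=40
[q^28] f(1)=1,f(2)=2,f(4)=4,f(7)=7,f(14)=14,f(28)=28 ⇒ 56
n=29: 29·1 1·29  f→[29+1]=30
d|30:{30,15,10,6,5,3,2,1}  Σf=30+15+10+6+5+3+2+1=72
n=31: 1·31 31·1  f→[1+31]=32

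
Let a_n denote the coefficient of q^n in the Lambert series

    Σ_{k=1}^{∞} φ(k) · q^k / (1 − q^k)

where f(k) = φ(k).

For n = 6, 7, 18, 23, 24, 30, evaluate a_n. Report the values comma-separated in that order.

d|6:{6,3,2,1}  Σφ=2+2+1+1=6
[q^7] φ(1)=1,φ(7)=6 ⇒ 7
q^18  k|18↦φ(k): 1:1 2:1 3:2 6:2 9:6 18:6  a_18=18
[q^23] φ(23)=22,φ(1)=1 ⇒ 23
q^24  k|24↦φ(k): 1:1 2:1 3:2 4:2 6:2 8:4 12:4 24:8  a_24=24
d|30:{30,15,10,6,5,3,2,1}  Σφ=8+8+4+2+4+2+1+1=30

6, 7, 18, 23, 24, 30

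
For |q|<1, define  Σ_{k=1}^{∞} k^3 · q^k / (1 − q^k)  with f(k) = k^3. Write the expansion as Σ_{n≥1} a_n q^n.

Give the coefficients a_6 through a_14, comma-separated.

q^6  k|6↦f(k): 6:216 3:27 2:8 1:1  a_6=252
d|7:{1,7}  Σf=1+343=344
d|8:{8,4,2,1}  Σf=512+64+8+1=585
[q^9] f(1)=1,f(3)=27,f(9)=729 ⇒ 757
d|10:{10,5,2,1}  Σf=1000+125+8+1=1134
d|11:{1,11}  Σf=1+1331=1332
n=12: 1·12 2·6 3·4 4·3 6·2 12·1  f→[1+8+27+64+216+1728]=2044
q^13  k|13↦f(k): 13:2197 1:1  a_13=2198
q^14  k|14↦f(k): 14:2744 7:343 2:8 1:1  a_14=3096

252, 344, 585, 757, 1134, 1332, 2044, 2198, 3096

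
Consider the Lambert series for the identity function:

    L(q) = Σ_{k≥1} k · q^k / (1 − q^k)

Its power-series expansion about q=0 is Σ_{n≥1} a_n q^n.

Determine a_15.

a_15 = 24

q^15  k|15↦f(k): 1:1 3:3 5:5 15:15  a_15=24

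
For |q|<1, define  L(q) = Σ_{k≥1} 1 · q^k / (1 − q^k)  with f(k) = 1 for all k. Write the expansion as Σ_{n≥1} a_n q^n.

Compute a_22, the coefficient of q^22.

n=22: 1·22 2·11 11·2 22·1  f→[1+1+1+1]=4

a_22 = 4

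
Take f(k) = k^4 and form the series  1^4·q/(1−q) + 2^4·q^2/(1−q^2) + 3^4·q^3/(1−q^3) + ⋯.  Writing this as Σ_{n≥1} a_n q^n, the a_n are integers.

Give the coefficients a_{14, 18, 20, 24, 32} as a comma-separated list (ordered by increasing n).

[q^14] f(14)=38416,f(7)=2401,f(2)=16,f(1)=1 ⇒ 40834
[q^18] f(1)=1,f(2)=16,f(3)=81,f(6)=1296,f(9)=6561,f(18)=104976 ⇒ 112931
q^20  k|20↦f(k): 20:160000 10:10000 5:625 4:256 2:16 1:1  a_20=170898
[q^24] f(24)=331776,f(12)=20736,f(8)=4096,f(6)=1296,f(4)=256,f(3)=81,f(2)=16,f(1)=1 ⇒ 358258
[q^32] f(32)=1048576,f(16)=65536,f(8)=4096,f(4)=256,f(2)=16,f(1)=1 ⇒ 1118481

40834, 112931, 170898, 358258, 1118481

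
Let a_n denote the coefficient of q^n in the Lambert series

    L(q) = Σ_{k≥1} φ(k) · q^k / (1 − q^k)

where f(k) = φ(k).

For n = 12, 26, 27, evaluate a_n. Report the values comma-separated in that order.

d|12:{1,2,3,4,6,12}  Σφ=1+1+2+2+2+4=12
q^26  k|26↦φ(k): 1:1 2:1 13:12 26:12  a_26=26
d|27:{27,9,3,1}  Σφ=18+6+2+1=27

12, 26, 27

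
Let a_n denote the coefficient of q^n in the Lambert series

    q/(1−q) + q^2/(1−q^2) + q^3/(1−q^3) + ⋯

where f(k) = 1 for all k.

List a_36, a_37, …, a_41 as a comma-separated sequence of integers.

9, 2, 4, 4, 8, 2

d|36:{36,18,12,9,6,4,3,2,1}  Σf=1+1+1+1+1+1+1+1+1=9
q^37  k|37↦f(k): 37:1 1:1  a_37=2
q^38  k|38↦f(k): 1:1 2:1 19:1 38:1  a_38=4
[q^39] f(39)=1,f(13)=1,f(3)=1,f(1)=1 ⇒ 4
[q^40] f(1)=1,f(2)=1,f(4)=1,f(5)=1,f(8)=1,f(10)=1,f(20)=1,f(40)=1 ⇒ 8
n=41: 1·41 41·1  f→[1+1]=2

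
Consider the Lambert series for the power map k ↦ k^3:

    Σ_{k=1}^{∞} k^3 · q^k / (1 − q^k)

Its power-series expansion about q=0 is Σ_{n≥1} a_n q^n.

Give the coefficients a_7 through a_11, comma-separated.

344, 585, 757, 1134, 1332

[q^7] f(1)=1,f(7)=343 ⇒ 344
d|8:{8,4,2,1}  Σf=512+64+8+1=585
d|9:{9,3,1}  Σf=729+27+1=757
q^10  k|10↦f(k): 1:1 2:8 5:125 10:1000  a_10=1134
n=11: 1·11 11·1  f→[1+1331]=1332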